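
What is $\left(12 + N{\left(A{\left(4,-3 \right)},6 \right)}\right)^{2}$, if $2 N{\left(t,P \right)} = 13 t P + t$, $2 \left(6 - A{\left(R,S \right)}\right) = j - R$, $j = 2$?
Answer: $\frac{332929}{4} \approx 83232.0$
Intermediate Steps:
$A{\left(R,S \right)} = 5 + \frac{R}{2}$ ($A{\left(R,S \right)} = 6 - \frac{2 - R}{2} = 6 + \left(-1 + \frac{R}{2}\right) = 5 + \frac{R}{2}$)
$N{\left(t,P \right)} = \frac{t}{2} + \frac{13 P t}{2}$ ($N{\left(t,P \right)} = \frac{13 t P + t}{2} = \frac{13 P t + t}{2} = \frac{t + 13 P t}{2} = \frac{t}{2} + \frac{13 P t}{2}$)
$\left(12 + N{\left(A{\left(4,-3 \right)},6 \right)}\right)^{2} = \left(12 + \frac{\left(5 + \frac{1}{2} \cdot 4\right) \left(1 + 13 \cdot 6\right)}{2}\right)^{2} = \left(12 + \frac{\left(5 + 2\right) \left(1 + 78\right)}{2}\right)^{2} = \left(12 + \frac{1}{2} \cdot 7 \cdot 79\right)^{2} = \left(12 + \frac{553}{2}\right)^{2} = \left(\frac{577}{2}\right)^{2} = \frac{332929}{4}$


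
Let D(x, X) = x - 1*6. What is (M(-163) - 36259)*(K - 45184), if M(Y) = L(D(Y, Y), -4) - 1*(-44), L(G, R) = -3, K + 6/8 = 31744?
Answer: 973594167/2 ≈ 4.8680e+8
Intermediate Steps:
K = 126973/4 (K = -¾ + 31744 = 126973/4 ≈ 31743.)
D(x, X) = -6 + x (D(x, X) = x - 6 = -6 + x)
M(Y) = 41 (M(Y) = -3 - 1*(-44) = -3 + 44 = 41)
(M(-163) - 36259)*(K - 45184) = (41 - 36259)*(126973/4 - 45184) = -36218*(-53763/4) = 973594167/2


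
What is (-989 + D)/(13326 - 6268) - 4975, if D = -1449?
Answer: -17557994/3529 ≈ -4975.3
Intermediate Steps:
(-989 + D)/(13326 - 6268) - 4975 = (-989 - 1449)/(13326 - 6268) - 4975 = -2438/7058 - 4975 = -2438*1/7058 - 4975 = -1219/3529 - 4975 = -17557994/3529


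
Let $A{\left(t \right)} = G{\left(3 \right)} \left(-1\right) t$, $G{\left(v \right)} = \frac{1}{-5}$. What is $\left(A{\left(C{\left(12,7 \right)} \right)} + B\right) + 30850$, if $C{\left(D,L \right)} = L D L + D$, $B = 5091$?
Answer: $36061$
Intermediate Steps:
$C{\left(D,L \right)} = D + D L^{2}$ ($C{\left(D,L \right)} = D L L + D = D L^{2} + D = D + D L^{2}$)
$G{\left(v \right)} = - \frac{1}{5}$
$A{\left(t \right)} = \frac{t}{5}$ ($A{\left(t \right)} = \left(- \frac{1}{5}\right) \left(-1\right) t = \frac{t}{5}$)
$\left(A{\left(C{\left(12,7 \right)} \right)} + B\right) + 30850 = \left(\frac{12 \left(1 + 7^{2}\right)}{5} + 5091\right) + 30850 = \left(\frac{12 \left(1 + 49\right)}{5} + 5091\right) + 30850 = \left(\frac{12 \cdot 50}{5} + 5091\right) + 30850 = \left(\frac{1}{5} \cdot 600 + 5091\right) + 30850 = \left(120 + 5091\right) + 30850 = 5211 + 30850 = 36061$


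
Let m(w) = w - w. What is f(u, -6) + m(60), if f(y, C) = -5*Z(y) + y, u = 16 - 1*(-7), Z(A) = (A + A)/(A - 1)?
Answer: 138/11 ≈ 12.545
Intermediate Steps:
Z(A) = 2*A/(-1 + A) (Z(A) = (2*A)/(-1 + A) = 2*A/(-1 + A))
u = 23 (u = 16 + 7 = 23)
f(y, C) = y - 10*y/(-1 + y) (f(y, C) = -10*y/(-1 + y) + y = y - 10*y/(-1 + y))
m(w) = 0
f(u, -6) + m(60) = 23*(-11 + 23)/(-1 + 23) + 0 = 23*12/22 + 0 = 23*(1/22)*12 + 0 = 138/11 + 0 = 138/11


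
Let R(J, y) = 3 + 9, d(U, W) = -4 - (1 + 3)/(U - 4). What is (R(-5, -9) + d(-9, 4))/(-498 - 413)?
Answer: -108/11843 ≈ -0.0091193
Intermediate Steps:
d(U, W) = -4 - 4/(-4 + U)
R(J, y) = 12
(R(-5, -9) + d(-9, 4))/(-498 - 413) = (12 + 4*(3 - 1*(-9))/(-4 - 9))/(-498 - 413) = (12 + 4*(3 + 9)/(-13))/(-911) = (12 + 4*(-1/13)*12)*(-1/911) = (12 - 48/13)*(-1/911) = (108/13)*(-1/911) = -108/11843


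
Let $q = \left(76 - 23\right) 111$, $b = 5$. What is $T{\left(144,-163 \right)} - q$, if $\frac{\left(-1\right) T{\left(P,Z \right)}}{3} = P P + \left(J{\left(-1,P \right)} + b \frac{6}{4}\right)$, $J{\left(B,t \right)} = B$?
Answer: $- \frac{136221}{2} \approx -68111.0$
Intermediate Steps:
$T{\left(P,Z \right)} = - \frac{39}{2} - 3 P^{2}$ ($T{\left(P,Z \right)} = - 3 \left(P P - \left(1 - 5 \cdot \frac{6}{4}\right)\right) = - 3 \left(P^{2} - \left(1 - 5 \cdot 6 \cdot \frac{1}{4}\right)\right) = - 3 \left(P^{2} + \left(-1 + 5 \cdot \frac{3}{2}\right)\right) = - 3 \left(P^{2} + \left(-1 + \frac{15}{2}\right)\right) = - 3 \left(P^{2} + \frac{13}{2}\right) = - 3 \left(\frac{13}{2} + P^{2}\right) = - \frac{39}{2} - 3 P^{2}$)
$q = 5883$ ($q = 53 \cdot 111 = 5883$)
$T{\left(144,-163 \right)} - q = \left(- \frac{39}{2} - 3 \cdot 144^{2}\right) - 5883 = \left(- \frac{39}{2} - 62208\right) - 5883 = - \frac{124455}{2} - 5883 = - \frac{136221}{2}$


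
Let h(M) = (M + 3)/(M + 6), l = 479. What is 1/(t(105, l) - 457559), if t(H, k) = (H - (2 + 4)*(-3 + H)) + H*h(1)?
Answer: -1/458006 ≈ -2.1834e-6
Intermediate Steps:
h(M) = (3 + M)/(6 + M)
t(H, k) = 18 - 31*H/7 (t(H, k) = (H - (2 + 4)*(-3 + H)) + H*((3 + 1)/(6 + 1)) = (H - 6*(-3 + H)) + H*(4/7) = (H - (-18 + 6*H)) + H*((⅐)*4) = (H + (18 - 6*H)) + H*(4/7) = (18 - 5*H) + 4*H/7 = 18 - 31*H/7)
1/(t(105, l) - 457559) = 1/((18 - 31/7*105) - 457559) = 1/((18 - 465) - 457559) = 1/(-447 - 457559) = 1/(-458006) = -1/458006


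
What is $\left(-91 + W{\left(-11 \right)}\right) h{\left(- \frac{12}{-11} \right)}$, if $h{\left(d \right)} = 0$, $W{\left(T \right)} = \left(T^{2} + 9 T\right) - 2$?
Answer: $0$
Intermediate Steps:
$W{\left(T \right)} = -2 + T^{2} + 9 T$
$\left(-91 + W{\left(-11 \right)}\right) h{\left(- \frac{12}{-11} \right)} = \left(-91 + \left(-2 + \left(-11\right)^{2} + 9 \left(-11\right)\right)\right) 0 = \left(-91 - -20\right) 0 = \left(-91 + 20\right) 0 = \left(-71\right) 0 = 0$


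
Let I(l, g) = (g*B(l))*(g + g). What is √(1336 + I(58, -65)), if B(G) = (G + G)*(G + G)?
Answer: 2*√28426134 ≈ 10663.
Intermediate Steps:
B(G) = 4*G² (B(G) = (2*G)*(2*G) = 4*G²)
I(l, g) = 8*g²*l² (I(l, g) = (g*(4*l²))*(g + g) = (4*g*l²)*(2*g) = 8*g²*l²)
√(1336 + I(58, -65)) = √(1336 + 8*(-65)²*58²) = √(1336 + 8*4225*3364) = √(1336 + 113703200) = √113704536 = 2*√28426134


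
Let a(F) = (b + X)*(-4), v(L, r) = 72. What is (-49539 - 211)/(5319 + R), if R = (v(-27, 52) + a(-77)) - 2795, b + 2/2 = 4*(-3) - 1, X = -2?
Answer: -4975/266 ≈ -18.703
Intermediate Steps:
b = -14 (b = -1 + (4*(-3) - 1) = -1 + (-12 - 1) = -1 - 13 = -14)
a(F) = 64 (a(F) = (-14 - 2)*(-4) = -16*(-4) = 64)
R = -2659 (R = (72 + 64) - 2795 = 136 - 2795 = -2659)
(-49539 - 211)/(5319 + R) = (-49539 - 211)/(5319 - 2659) = -49750/2660 = -49750*1/2660 = -4975/266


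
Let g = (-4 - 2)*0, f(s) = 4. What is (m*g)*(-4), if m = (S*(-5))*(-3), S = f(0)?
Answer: 0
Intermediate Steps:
S = 4
g = 0 (g = -6*0 = 0)
m = 60 (m = (4*(-5))*(-3) = -20*(-3) = 60)
(m*g)*(-4) = (60*0)*(-4) = 0*(-4) = 0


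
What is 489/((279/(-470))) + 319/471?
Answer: -12017881/14601 ≈ -823.09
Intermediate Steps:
489/((279/(-470))) + 319/471 = 489/((279*(-1/470))) + 319*(1/471) = 489/(-279/470) + 319/471 = 489*(-470/279) + 319/471 = -76610/93 + 319/471 = -12017881/14601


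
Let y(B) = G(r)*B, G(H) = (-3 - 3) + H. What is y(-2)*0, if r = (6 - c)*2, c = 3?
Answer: 0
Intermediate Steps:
r = 6 (r = (6 - 1*3)*2 = (6 - 3)*2 = 3*2 = 6)
G(H) = -6 + H
y(B) = 0 (y(B) = (-6 + 6)*B = 0*B = 0)
y(-2)*0 = 0*0 = 0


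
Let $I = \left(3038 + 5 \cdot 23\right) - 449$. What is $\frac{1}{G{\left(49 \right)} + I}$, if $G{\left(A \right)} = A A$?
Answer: $\frac{1}{5105} \approx 0.00019589$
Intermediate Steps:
$I = 2704$ ($I = \left(3038 + 115\right) - 449 = 3153 - 449 = 2704$)
$G{\left(A \right)} = A^{2}$
$\frac{1}{G{\left(49 \right)} + I} = \frac{1}{49^{2} + 2704} = \frac{1}{2401 + 2704} = \frac{1}{5105}$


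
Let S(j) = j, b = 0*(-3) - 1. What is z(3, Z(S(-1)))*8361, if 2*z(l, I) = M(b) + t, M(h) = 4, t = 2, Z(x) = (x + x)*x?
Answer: 25083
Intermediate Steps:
b = -1 (b = 0 - 1 = -1)
Z(x) = 2*x² (Z(x) = (2*x)*x = 2*x²)
z(l, I) = 3 (z(l, I) = (4 + 2)/2 = (½)*6 = 3)
z(3, Z(S(-1)))*8361 = 3*8361 = 25083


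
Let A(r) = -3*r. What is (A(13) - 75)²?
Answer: 12996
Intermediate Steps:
(A(13) - 75)² = (-3*13 - 75)² = (-39 - 75)² = (-114)² = 12996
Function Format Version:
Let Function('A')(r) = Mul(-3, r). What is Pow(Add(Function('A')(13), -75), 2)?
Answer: 12996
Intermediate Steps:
Pow(Add(Function('A')(13), -75), 2) = Pow(Add(Mul(-3, 13), -75), 2) = Pow(Add(-39, -75), 2) = Pow(-114, 2) = 12996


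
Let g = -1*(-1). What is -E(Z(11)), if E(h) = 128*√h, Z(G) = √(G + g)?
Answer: -128*√2*3^(¼) ≈ -238.23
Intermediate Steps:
g = 1
Z(G) = √(1 + G) (Z(G) = √(G + 1) = √(1 + G))
-E(Z(11)) = -128*√(√(1 + 11)) = -128*√(√12) = -128*√(2*√3) = -128*√2*3^(¼)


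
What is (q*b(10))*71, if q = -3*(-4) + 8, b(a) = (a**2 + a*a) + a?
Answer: 298200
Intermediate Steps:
b(a) = a + 2*a**2 (b(a) = (a**2 + a**2) + a = 2*a**2 + a = a + 2*a**2)
q = 20 (q = 12 + 8 = 20)
(q*b(10))*71 = (20*(10*(1 + 2*10)))*71 = (20*(10*(1 + 20)))*71 = (20*(10*21))*71 = (20*210)*71 = 4200*71 = 298200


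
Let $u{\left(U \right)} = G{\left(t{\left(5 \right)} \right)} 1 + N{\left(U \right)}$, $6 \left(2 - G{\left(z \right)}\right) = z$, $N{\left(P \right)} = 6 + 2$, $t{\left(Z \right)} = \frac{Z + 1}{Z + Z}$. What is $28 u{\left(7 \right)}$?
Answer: $\frac{1386}{5} \approx 277.2$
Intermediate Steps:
$t{\left(Z \right)} = \frac{1 + Z}{2 Z}$
$N{\left(P \right)} = 8$
$G{\left(z \right)} = 2 - \frac{z}{6}$
$u{\left(U \right)} = \frac{99}{10}$ ($u{\left(U \right)} = \left(2 - \frac{\frac{1}{2} \cdot \frac{1}{5} \left(1 + 5\right)}{6}\right) 1 + 8 = \left(2 - \frac{\frac{1}{2} \cdot \frac{1}{5} \cdot 6}{6}\right) 1 + 8 = \left(2 - \frac{1}{10}\right) 1 + 8 = \frac{19}{10} \cdot 1 + 8 = \frac{19}{10} + 8 = \frac{99}{10}$)
$28 u{\left(7 \right)} = 28 \cdot \frac{99}{10} = \frac{1386}{5}$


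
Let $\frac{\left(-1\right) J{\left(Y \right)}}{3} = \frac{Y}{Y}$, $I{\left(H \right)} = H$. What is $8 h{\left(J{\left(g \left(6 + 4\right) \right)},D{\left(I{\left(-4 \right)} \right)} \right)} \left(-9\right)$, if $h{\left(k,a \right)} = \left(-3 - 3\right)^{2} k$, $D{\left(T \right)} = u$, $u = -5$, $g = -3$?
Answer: $7776$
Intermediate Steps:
$J{\left(Y \right)} = -3$ ($J{\left(Y \right)} = - 3 \frac{Y}{Y} = \left(-3\right) 1 = -3$)
$D{\left(T \right)} = -5$
$h{\left(k,a \right)} = 36 k$ ($h{\left(k,a \right)} = \left(-6\right)^{2} k = 36 k$)
$8 h{\left(J{\left(g \left(6 + 4\right) \right)},D{\left(I{\left(-4 \right)} \right)} \right)} \left(-9\right) = 8 \cdot 36 \left(-3\right) \left(-9\right) = 8 \left(-108\right) \left(-9\right) = \left(-864\right) \left(-9\right) = 7776$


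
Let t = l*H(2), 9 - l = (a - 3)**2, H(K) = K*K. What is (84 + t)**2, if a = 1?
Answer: 10816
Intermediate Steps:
H(K) = K**2
l = 5 (l = 9 - (1 - 3)**2 = 9 - 1*(-2)**2 = 9 - 1*4 = 9 - 4 = 5)
t = 20 (t = 5*2**2 = 5*4 = 20)
(84 + t)**2 = (84 + 20)**2 = 104**2 = 10816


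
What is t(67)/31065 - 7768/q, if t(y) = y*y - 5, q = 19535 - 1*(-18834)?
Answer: -3645596/62733315 ≈ -0.058113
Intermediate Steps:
q = 38369 (q = 19535 + 18834 = 38369)
t(y) = -5 + y² (t(y) = y² - 5 = -5 + y²)
t(67)/31065 - 7768/q = (-5 + 67²)/31065 - 7768/38369 = (-5 + 4489)*(1/31065) - 7768*1/38369 = 4484*(1/31065) - 7768/38369 = 236/1635 - 7768/38369 = -3645596/62733315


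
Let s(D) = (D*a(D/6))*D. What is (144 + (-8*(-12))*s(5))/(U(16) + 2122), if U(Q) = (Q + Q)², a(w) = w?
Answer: 1072/1573 ≈ 0.68150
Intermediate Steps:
U(Q) = 4*Q² (U(Q) = (2*Q)² = 4*Q²)
s(D) = D³/6 (s(D) = (D*(D/6))*D = (D²/6)*D = D³/6)
(144 + (-8*(-12))*s(5))/(U(16) + 2122) = (144 + (-8*(-12))*((⅙)*5³))/(4*16² + 2122) = (144 + 96*((⅙)*125))/(4*256 + 2122) = (144 + 96*(125/6))/(1024 + 2122) = (144 + 2000)/3146 = 2144*(1/3146) = 1072/1573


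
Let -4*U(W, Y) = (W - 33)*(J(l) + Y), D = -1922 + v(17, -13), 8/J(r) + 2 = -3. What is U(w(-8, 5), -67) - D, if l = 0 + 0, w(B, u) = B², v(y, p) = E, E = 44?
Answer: 48193/20 ≈ 2409.6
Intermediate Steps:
v(y, p) = 44
l = 0
J(r) = -8/5 (J(r) = 8/(-2 - 3) = 8/(-5) = 8*(-⅕) = -8/5)
D = -1878 (D = -1922 + 44 = -1878)
U(W, Y) = -(-33 + W)*(-8/5 + Y)/4 (U(W, Y) = -(W - 33)*(-8/5 + Y)/4 = -(-33 + W)*(-8/5 + Y)/4)
U(w(-8, 5), -67) - D = (-66/5 + (⅖)*(-8)² + (33/4)*(-67) - ¼*(-8)²*(-67)) - 1*(-1878) = (-66/5 + (⅖)*64 - 2211/4 - ¼*64*(-67)) + 1878 = (-66/5 + 128/5 - 2211/4 + 1072) + 1878 = 10633/20 + 1878 = 48193/20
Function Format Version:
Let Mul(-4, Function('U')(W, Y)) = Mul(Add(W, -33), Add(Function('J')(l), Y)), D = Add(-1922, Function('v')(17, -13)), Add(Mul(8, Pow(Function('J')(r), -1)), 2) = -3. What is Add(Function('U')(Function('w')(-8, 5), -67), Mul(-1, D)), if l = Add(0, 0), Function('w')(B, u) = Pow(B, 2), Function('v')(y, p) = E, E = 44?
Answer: Rational(48193, 20) ≈ 2409.6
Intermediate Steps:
Function('v')(y, p) = 44
l = 0
Function('J')(r) = Rational(-8, 5) (Function('J')(r) = Mul(8, Pow(Add(-2, -3), -1)) = Mul(8, Pow(-5, -1)) = Mul(8, Rational(-1, 5)) = Rational(-8, 5))
D = -1878 (D = Add(-1922, 44) = -1878)
Function('U')(W, Y) = Mul(Rational(-1, 4), Add(-33, W), Add(Rational(-8, 5), Y)) (Function('U')(W, Y) = Mul(Rational(-1, 4), Mul(Add(W, -33), Add(Rational(-8, 5), Y))) = Mul(Rational(-1, 4), Mul(Add(-33, W), Add(Rational(-8, 5), Y))) = Mul(Rational(-1, 4), Add(-33, W), Add(Rational(-8, 5), Y)))
Add(Function('U')(Function('w')(-8, 5), -67), Mul(-1, D)) = Add(Add(Rational(-66, 5), Mul(Rational(2, 5), Pow(-8, 2)), Mul(Rational(33, 4), -67), Mul(Rational(-1, 4), Pow(-8, 2), -67)), Mul(-1, -1878)) = Add(Add(Rational(-66, 5), Mul(Rational(2, 5), 64), Rational(-2211, 4), Mul(Rational(-1, 4), 64, -67)), 1878) = Add(Add(Rational(-66, 5), Rational(128, 5), Rational(-2211, 4), 1072), 1878) = Add(Rational(10633, 20), 1878) = Rational(48193, 20)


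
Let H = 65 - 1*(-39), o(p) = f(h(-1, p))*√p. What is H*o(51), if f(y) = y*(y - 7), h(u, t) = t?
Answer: 233376*√51 ≈ 1.6666e+6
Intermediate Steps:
f(y) = y*(-7 + y)
o(p) = p^(3/2)*(-7 + p) (o(p) = (p*(-7 + p))*√p = p^(3/2)*(-7 + p))
H = 104 (H = 65 + 39 = 104)
H*o(51) = 104*(51^(3/2)*(-7 + 51)) = 104*((51*√51)*44) = 104*(2244*√51) = 233376*√51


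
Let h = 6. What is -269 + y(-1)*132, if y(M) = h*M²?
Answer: 523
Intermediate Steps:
y(M) = 6*M²
-269 + y(-1)*132 = -269 + (6*(-1)²)*132 = -269 + (6*1)*132 = -269 + 6*132 = -269 + 792 = 523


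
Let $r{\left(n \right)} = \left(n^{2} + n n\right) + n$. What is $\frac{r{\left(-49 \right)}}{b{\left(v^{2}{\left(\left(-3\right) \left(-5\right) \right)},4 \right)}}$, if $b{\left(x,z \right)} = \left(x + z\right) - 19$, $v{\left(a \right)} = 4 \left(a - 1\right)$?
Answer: $\frac{4753}{3121} \approx 1.5229$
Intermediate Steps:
$r{\left(n \right)} = n + 2 n^{2}$ ($r{\left(n \right)} = \left(n^{2} + n^{2}\right) + n = 2 n^{2} + n = n + 2 n^{2}$)
$v{\left(a \right)} = -4 + 4 a$ ($v{\left(a \right)} = 4 \left(-1 + a\right) = -4 + 4 a$)
$b{\left(x,z \right)} = -19 + x + z$
$\frac{r{\left(-49 \right)}}{b{\left(v^{2}{\left(\left(-3\right) \left(-5\right) \right)},4 \right)}} = \frac{\left(-49\right) \left(1 + 2 \left(-49\right)\right)}{-19 + \left(-4 + 4 \left(\left(-3\right) \left(-5\right)\right)\right)^{2} + 4} = \frac{\left(-49\right) \left(1 - 98\right)}{-19 + \left(-4 + 4 \cdot 15\right)^{2} + 4} = \frac{\left(-49\right) \left(-97\right)}{-19 + \left(-4 + 60\right)^{2} + 4} = \frac{4753}{-19 + 56^{2} + 4} = \frac{4753}{-19 + 3136 + 4} = \frac{4753}{3121}$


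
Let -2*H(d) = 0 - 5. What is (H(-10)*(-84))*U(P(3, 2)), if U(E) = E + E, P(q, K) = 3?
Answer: -1260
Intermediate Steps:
H(d) = 5/2 (H(d) = -(0 - 5)/2 = -1/2*(-5) = 5/2)
U(E) = 2*E
(H(-10)*(-84))*U(P(3, 2)) = ((5/2)*(-84))*(2*3) = -210*6 = -1260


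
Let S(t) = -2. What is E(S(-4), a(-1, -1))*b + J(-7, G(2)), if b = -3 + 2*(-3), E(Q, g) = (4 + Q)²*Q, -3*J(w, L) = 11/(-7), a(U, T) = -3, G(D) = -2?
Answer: 1523/21 ≈ 72.524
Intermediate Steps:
J(w, L) = 11/21 (J(w, L) = -11/(3*(-7)) = -11*(-1)/(3*7) = -⅓*(-11/7) = 11/21)
E(Q, g) = Q*(4 + Q)²
b = -9 (b = -3 - 6 = -9)
E(S(-4), a(-1, -1))*b + J(-7, G(2)) = -2*(4 - 2)²*(-9) + 11/21 = -2*2²*(-9) + 11/21 = -2*4*(-9) + 11/21 = -8*(-9) + 11/21 = 72 + 11/21 = 1523/21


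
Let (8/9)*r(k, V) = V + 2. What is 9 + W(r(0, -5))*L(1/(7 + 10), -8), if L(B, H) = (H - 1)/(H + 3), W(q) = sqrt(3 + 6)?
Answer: 72/5 ≈ 14.400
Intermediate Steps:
r(k, V) = 9/4 + 9*V/8 (r(k, V) = 9*(V + 2)/8 = 9*(2 + V)/8 = 9/4 + 9*V/8)
W(q) = 3 (W(q) = sqrt(9) = 3)
L(B, H) = (-1 + H)/(3 + H)
9 + W(r(0, -5))*L(1/(7 + 10), -8) = 9 + 3*((-1 - 8)/(3 - 8)) = 9 + 3*(-9/(-5)) = 9 + 3*(-1/5*(-9)) = 9 + 3*(9/5) = 9 + 27/5 = 72/5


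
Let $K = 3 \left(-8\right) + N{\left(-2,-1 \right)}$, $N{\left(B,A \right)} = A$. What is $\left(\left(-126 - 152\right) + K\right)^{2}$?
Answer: $91809$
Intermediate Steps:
$K = -25$ ($K = 3 \left(-8\right) - 1 = -24 - 1 = -25$)
$\left(\left(-126 - 152\right) + K\right)^{2} = \left(\left(-126 - 152\right) - 25\right)^{2} = \left(-278 - 25\right)^{2} = \left(-303\right)^{2} = 91809$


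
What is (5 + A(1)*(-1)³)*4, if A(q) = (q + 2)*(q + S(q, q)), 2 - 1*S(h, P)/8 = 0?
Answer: -184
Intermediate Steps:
S(h, P) = 16 (S(h, P) = 16 - 8*0 = 16 + 0 = 16)
A(q) = (2 + q)*(16 + q) (A(q) = (q + 2)*(q + 16) = (2 + q)*(16 + q))
(5 + A(1)*(-1)³)*4 = (5 + (32 + 1² + 18*1)*(-1)³)*4 = (5 + (32 + 1 + 18)*(-1))*4 = (5 + 51*(-1))*4 = (5 - 51)*4 = -46*4 = -184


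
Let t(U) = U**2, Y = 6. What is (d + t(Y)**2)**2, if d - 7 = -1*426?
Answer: 769129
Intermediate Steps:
d = -419 (d = 7 - 1*426 = 7 - 426 = -419)
(d + t(Y)**2)**2 = (-419 + (6**2)**2)**2 = (-419 + 36**2)**2 = (-419 + 1296)**2 = 877**2 = 769129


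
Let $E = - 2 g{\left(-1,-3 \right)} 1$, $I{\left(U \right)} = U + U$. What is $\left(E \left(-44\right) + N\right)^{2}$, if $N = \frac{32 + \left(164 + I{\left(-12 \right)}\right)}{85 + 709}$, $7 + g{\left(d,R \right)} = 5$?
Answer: $\frac{4870085796}{157609} \approx 30900.0$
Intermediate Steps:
$g{\left(d,R \right)} = -2$ ($g{\left(d,R \right)} = -7 + 5 = -2$)
$I{\left(U \right)} = 2 U$
$N = \frac{86}{397}$ ($N = \frac{32 + \left(164 + 2 \left(-12\right)\right)}{85 + 709} = \frac{32 + \left(164 - 24\right)}{794} = \left(32 + 140\right) \frac{1}{794} = 172 \cdot \frac{1}{794} = \frac{86}{397} \approx 0.21662$)
$E = 4$ ($E = \left(-2\right) \left(-2\right) 1 = 4 \cdot 1 = 4$)
$\left(E \left(-44\right) + N\right)^{2} = \left(4 \left(-44\right) + \frac{86}{397}\right)^{2} = \left(-176 + \frac{86}{397}\right)^{2} = \left(- \frac{69786}{397}\right)^{2} = \frac{4870085796}{157609}$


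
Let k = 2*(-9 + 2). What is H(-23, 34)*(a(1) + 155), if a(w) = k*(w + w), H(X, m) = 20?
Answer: 2540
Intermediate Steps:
k = -14 (k = 2*(-7) = -14)
a(w) = -28*w (a(w) = -14*(w + w) = -28*w)
H(-23, 34)*(a(1) + 155) = 20*(-28*1 + 155) = 20*(-28 + 155) = 20*127 = 2540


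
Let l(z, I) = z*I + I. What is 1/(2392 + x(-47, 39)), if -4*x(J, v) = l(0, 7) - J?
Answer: 2/4757 ≈ 0.00042043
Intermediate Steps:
l(z, I) = I + I*z (l(z, I) = I*z + I = I + I*z)
x(J, v) = -7/4 + J/4 (x(J, v) = -(7*(1 + 0) - J)/4 = -(7*1 - J)/4 = -(7 - J)/4 = -7/4 + J/4)
1/(2392 + x(-47, 39)) = 1/(2392 + (-7/4 + (¼)*(-47))) = 1/(2392 + (-7/4 - 47/4)) = 1/(2392 - 27/2) = 1/(4757/2) = 2/4757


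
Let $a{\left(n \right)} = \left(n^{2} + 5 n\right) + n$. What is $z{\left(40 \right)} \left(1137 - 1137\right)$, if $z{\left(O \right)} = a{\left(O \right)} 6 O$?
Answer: $0$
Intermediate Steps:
$a{\left(n \right)} = n^{2} + 6 n$
$z{\left(O \right)} = 6 O^{2} \left(6 + O\right)$ ($z{\left(O \right)} = O \left(6 + O\right) 6 O = 6 O \left(6 + O\right) O = 6 O^{2} \left(6 + O\right)$)
$z{\left(40 \right)} \left(1137 - 1137\right) = 6 \cdot 40^{2} \left(6 + 40\right) \left(1137 - 1137\right) = 6 \cdot 1600 \cdot 46 \cdot 0 = 441600 \cdot 0 = 0$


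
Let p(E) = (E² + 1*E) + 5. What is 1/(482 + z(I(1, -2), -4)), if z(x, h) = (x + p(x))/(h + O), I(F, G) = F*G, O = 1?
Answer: 3/1441 ≈ 0.0020819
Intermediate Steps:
p(E) = 5 + E + E² (p(E) = (E² + E) + 5 = (E + E²) + 5 = 5 + E + E²)
z(x, h) = (5 + x² + 2*x)/(1 + h) (z(x, h) = (x + (5 + x + x²))/(h + 1) = (5 + x² + 2*x)/(1 + h))
1/(482 + z(I(1, -2), -4)) = 1/(482 + (5 + (1*(-2))² + 2*(1*(-2)))/(1 - 4)) = 1/(482 + (5 + (-2)² + 2*(-2))/(-3)) = 1/(482 - (5 + 4 - 4)/3) = 1/(482 - ⅓*5) = 1/(482 - 5/3) = 1/(1441/3) = 3/1441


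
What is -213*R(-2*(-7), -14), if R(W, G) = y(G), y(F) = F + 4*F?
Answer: 14910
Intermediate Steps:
y(F) = 5*F
R(W, G) = 5*G
-213*R(-2*(-7), -14) = -1065*(-14) = -213*(-70) = 14910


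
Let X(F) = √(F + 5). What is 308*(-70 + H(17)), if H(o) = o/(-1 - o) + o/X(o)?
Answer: -196658/9 + 238*√22 ≈ -20735.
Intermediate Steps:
X(F) = √(5 + F)
H(o) = o/(-1 - o) + o/√(5 + o) (H(o) = o/(-1 - o) + o/(√(5 + o)) = o/(-1 - o) + o/√(5 + o))
308*(-70 + H(17)) = 308*(-70 + 17*(1 + 17 - √(5 + 17))/((1 + 17)*√(5 + 17))) = 308*(-70 + 17*(1 + 17 - √22)/(18*√22)) = 308*(-70 + 17*(1/18)*(√22/22)*(18 - √22)) = 308*(-70 + 17*√22*(18 - √22)/396) = -21560 + 119*√22*(18 - √22)/9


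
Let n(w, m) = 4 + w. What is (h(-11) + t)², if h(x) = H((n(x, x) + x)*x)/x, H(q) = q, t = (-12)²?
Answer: 15876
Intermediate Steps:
t = 144
h(x) = 4 + 2*x (h(x) = (((4 + x) + x)*x)/x = ((4 + 2*x)*x)/x = (x*(4 + 2*x))/x = 4 + 2*x)
(h(-11) + t)² = ((4 + 2*(-11)) + 144)² = ((4 - 22) + 144)² = (-18 + 144)² = 126² = 15876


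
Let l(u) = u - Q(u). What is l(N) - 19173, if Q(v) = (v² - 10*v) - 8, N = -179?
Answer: -53175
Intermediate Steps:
Q(v) = -8 + v² - 10*v
l(u) = 8 - u² + 11*u (l(u) = u - (-8 + u² - 10*u) = u + (8 - u² + 10*u) = 8 - u² + 11*u)
l(N) - 19173 = (8 - 1*(-179)² + 11*(-179)) - 19173 = (8 - 1*32041 - 1969) - 19173 = (8 - 32041 - 1969) - 19173 = -34002 - 19173 = -53175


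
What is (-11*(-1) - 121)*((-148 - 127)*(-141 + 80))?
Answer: -1845250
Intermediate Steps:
(-11*(-1) - 121)*((-148 - 127)*(-141 + 80)) = (11 - 121)*(-275*(-61)) = -110*16775 = -1845250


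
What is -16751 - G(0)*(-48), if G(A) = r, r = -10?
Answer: -17231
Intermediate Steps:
G(A) = -10
-16751 - G(0)*(-48) = -16751 - (-10)*(-48) = -16751 - 1*480 = -16751 - 480 = -17231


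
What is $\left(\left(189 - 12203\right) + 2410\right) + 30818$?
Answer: $21214$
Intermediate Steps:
$\left(\left(189 - 12203\right) + 2410\right) + 30818 = \left(-12014 + 2410\right) + 30818 = -9604 + 30818 = 21214$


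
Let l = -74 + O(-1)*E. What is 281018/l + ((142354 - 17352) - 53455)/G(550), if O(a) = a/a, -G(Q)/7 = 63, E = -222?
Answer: -3454925/3108 ≈ -1111.6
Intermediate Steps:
G(Q) = -441 (G(Q) = -7*63 = -441)
O(a) = 1
l = -296 (l = -74 + 1*(-222) = -74 - 222 = -296)
281018/l + ((142354 - 17352) - 53455)/G(550) = 281018/(-296) + ((142354 - 17352) - 53455)/(-441) = 281018*(-1/296) + (125002 - 53455)*(-1/441) = -140509/148 + 71547*(-1/441) = -140509/148 - 3407/21 = -3454925/3108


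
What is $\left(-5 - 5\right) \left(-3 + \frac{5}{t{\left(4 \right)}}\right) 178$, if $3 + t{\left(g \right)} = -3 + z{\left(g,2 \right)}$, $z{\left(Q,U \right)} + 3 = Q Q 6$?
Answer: $\frac{455680}{87} \approx 5237.7$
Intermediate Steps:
$z{\left(Q,U \right)} = -3 + 6 Q^{2}$ ($z{\left(Q,U \right)} = -3 + Q Q 6 = -3 + Q^{2} \cdot 6 = -3 + 6 Q^{2}$)
$t{\left(g \right)} = -9 + 6 g^{2}$ ($t{\left(g \right)} = -3 + \left(-3 + \left(-3 + 6 g^{2}\right)\right) = -3 + \left(-6 + 6 g^{2}\right) = -9 + 6 g^{2}$)
$\left(-5 - 5\right) \left(-3 + \frac{5}{t{\left(4 \right)}}\right) 178 = \left(-5 - 5\right) \left(-3 + \frac{5}{-9 + 6 \cdot 4^{2}}\right) 178 = - 10 \left(-3 + \frac{5}{-9 + 6 \cdot 16}\right) 178 = - 10 \left(-3 + \frac{5}{-9 + 96}\right) 178 = - 10 \left(-3 + \frac{5}{87}\right) 178 = \left(-10\right) \left(- \frac{256}{87}\right) 178 = \frac{2560}{87} \cdot 178 = \frac{455680}{87}$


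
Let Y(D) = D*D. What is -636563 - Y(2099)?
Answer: -5042364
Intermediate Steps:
Y(D) = D²
-636563 - Y(2099) = -636563 - 1*2099² = -636563 - 1*4405801 = -636563 - 4405801 = -5042364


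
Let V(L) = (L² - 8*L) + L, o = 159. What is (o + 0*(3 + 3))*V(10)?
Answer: 4770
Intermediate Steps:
V(L) = L² - 7*L
(o + 0*(3 + 3))*V(10) = (159 + 0*(3 + 3))*(10*(-7 + 10)) = (159 + 0*6)*(10*3) = (159 + 0)*30 = 159*30 = 4770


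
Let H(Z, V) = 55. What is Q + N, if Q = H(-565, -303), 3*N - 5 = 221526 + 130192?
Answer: 117296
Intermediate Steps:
N = 117241 (N = 5/3 + (221526 + 130192)/3 = 5/3 + (1/3)*351718 = 5/3 + 351718/3 = 117241)
Q = 55
Q + N = 55 + 117241 = 117296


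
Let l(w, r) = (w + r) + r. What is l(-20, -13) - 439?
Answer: -485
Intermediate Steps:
l(w, r) = w + 2*r (l(w, r) = (r + w) + r = w + 2*r)
l(-20, -13) - 439 = (-20 + 2*(-13)) - 439 = (-20 - 26) - 439 = -46 - 439 = -485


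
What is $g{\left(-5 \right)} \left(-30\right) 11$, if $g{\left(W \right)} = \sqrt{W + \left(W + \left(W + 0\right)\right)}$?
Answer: $- 330 i \sqrt{15} \approx - 1278.1 i$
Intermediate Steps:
$g{\left(W \right)} = \sqrt{3} \sqrt{W}$ ($g{\left(W \right)} = \sqrt{W + \left(W + W\right)} = \sqrt{W + 2 W} = \sqrt{3 W} = \sqrt{3} \sqrt{W}$)
$g{\left(-5 \right)} \left(-30\right) 11 = \sqrt{3} \sqrt{-5} \left(-30\right) 11 = \sqrt{3} i \sqrt{5} \left(-30\right) 11 = i \sqrt{15} \left(-30\right) 11 = - 30 i \sqrt{15} \cdot 11 = - 330 i \sqrt{15}$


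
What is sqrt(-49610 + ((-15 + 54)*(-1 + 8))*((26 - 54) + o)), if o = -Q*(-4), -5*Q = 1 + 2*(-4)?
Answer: I*sqrt(1393130)/5 ≈ 236.06*I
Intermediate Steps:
Q = 7/5 (Q = -(1 + 2*(-4))/5 = -(1 - 8)/5 = -1/5*(-7) = 7/5 ≈ 1.4000)
o = 28/5 (o = -1*7/5*(-4) = -7/5*(-4) = 28/5 ≈ 5.6000)
sqrt(-49610 + ((-15 + 54)*(-1 + 8))*((26 - 54) + o)) = sqrt(-49610 + ((-15 + 54)*(-1 + 8))*((26 - 54) + 28/5)) = sqrt(-49610 + (39*7)*(-28 + 28/5)) = sqrt(-49610 + 273*(-112/5)) = sqrt(-49610 - 30576/5) = sqrt(-278626/5) = I*sqrt(1393130)/5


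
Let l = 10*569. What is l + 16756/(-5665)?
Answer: 32217094/5665 ≈ 5687.0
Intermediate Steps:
l = 5690
l + 16756/(-5665) = 5690 + 16756/(-5665) = 5690 + 16756*(-1/5665) = 5690 - 16756/5665 = 32217094/5665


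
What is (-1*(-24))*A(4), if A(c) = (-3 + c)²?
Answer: 24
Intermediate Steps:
(-1*(-24))*A(4) = (-1*(-24))*(-3 + 4)² = 24*1² = 24*1 = 24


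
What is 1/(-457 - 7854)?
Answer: -1/8311 ≈ -0.00012032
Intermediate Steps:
1/(-457 - 7854) = 1/(-8311) = -1/8311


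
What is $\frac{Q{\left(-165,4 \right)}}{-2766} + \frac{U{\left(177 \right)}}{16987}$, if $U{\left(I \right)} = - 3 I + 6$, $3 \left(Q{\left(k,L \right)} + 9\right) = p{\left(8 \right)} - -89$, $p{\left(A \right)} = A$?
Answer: $- \frac{2772770}{70479063} \approx -0.039342$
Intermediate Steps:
$Q{\left(k,L \right)} = \frac{70}{3}$ ($Q{\left(k,L \right)} = -9 + \frac{8 - -89}{3} = -9 + \frac{8 + 89}{3} = -9 + \frac{1}{3} \cdot 97 = -9 + \frac{97}{3} = \frac{70}{3}$)
$U{\left(I \right)} = 6 - 3 I$
$\frac{Q{\left(-165,4 \right)}}{-2766} + \frac{U{\left(177 \right)}}{16987} = \frac{70}{3 \left(-2766\right)} + \frac{6 - 531}{16987} = \frac{70}{3} \left(- \frac{1}{2766}\right) + \left(6 - 531\right) \frac{1}{16987} = - \frac{35}{4149} - \frac{525}{16987} = - \frac{2772770}{70479063}$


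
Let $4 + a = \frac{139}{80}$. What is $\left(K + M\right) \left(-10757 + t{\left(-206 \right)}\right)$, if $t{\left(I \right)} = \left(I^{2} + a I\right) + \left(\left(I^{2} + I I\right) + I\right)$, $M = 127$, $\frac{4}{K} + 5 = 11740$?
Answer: $\frac{6963570752607}{469400} \approx 1.4835 \cdot 10^{7}$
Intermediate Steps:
$K = \frac{4}{11735}$ ($K = \frac{4}{-5 + 11740} = \frac{4}{11735} \approx 0.00034086$)
$a = - \frac{181}{80}$ ($a = -4 + \frac{139}{80} = - \frac{181}{80} \approx -2.2625$)
$t{\left(I \right)} = 3 I^{2} - \frac{101 I}{80}$ ($t{\left(I \right)} = \left(I^{2} - \frac{181 I}{80}\right) + \left(\left(I^{2} + I I\right) + I\right) = \left(I^{2} - \frac{181 I}{80}\right) + \left(\left(I^{2} + I^{2}\right) + I\right) = \left(I^{2} - \frac{181 I}{80}\right) + \left(2 I^{2} + I\right) = \left(I^{2} - \frac{181 I}{80}\right) + \left(I + 2 I^{2}\right) = 3 I^{2} - \frac{101 I}{80}$)
$\left(K + M\right) \left(-10757 + t{\left(-206 \right)}\right) = \left(\frac{4}{11735} + 127\right) \left(-10757 + \frac{1}{80} \left(-206\right) \left(-101 + 240 \left(-206\right)\right)\right) = \frac{1490349 \left(-10757 + \frac{1}{80} \left(-206\right) \left(-101 - 49440\right)\right)}{11735} = \frac{1490349 \left(-10757 + \frac{1}{80} \left(-206\right) \left(-49541\right)\right)}{11735} = \frac{1490349 \left(-10757 + \frac{5102723}{40}\right)}{11735} = \frac{1490349}{11735} \cdot \frac{4672443}{40} = \frac{6963570752607}{469400}$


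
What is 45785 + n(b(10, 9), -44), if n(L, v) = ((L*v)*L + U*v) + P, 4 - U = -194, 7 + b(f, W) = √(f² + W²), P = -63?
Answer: 26890 + 616*√181 ≈ 35177.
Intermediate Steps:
b(f, W) = -7 + √(W² + f²) (b(f, W) = -7 + √(f² + W²) = -7 + √(W² + f²))
U = 198 (U = 4 - 1*(-194) = 4 + 194 = 198)
n(L, v) = -63 + 198*v + v*L² (n(L, v) = ((L*v)*L + 198*v) - 63 = (v*L² + 198*v) - 63 = (198*v + v*L²) - 63 = -63 + 198*v + v*L²)
45785 + n(b(10, 9), -44) = 45785 + (-63 + 198*(-44) - 44*(-7 + √(9² + 10²))²) = 45785 + (-63 - 8712 - 44*(-7 + √(81 + 100))²) = 45785 + (-63 - 8712 - 44*(-7 + √181)²) = 45785 + (-8775 - 44*(-7 + √181)²) = 37010 - 44*(-7 + √181)²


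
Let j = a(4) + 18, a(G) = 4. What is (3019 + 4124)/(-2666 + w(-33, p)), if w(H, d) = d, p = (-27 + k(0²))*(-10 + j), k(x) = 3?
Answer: -7143/2954 ≈ -2.4181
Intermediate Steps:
j = 22 (j = 4 + 18 = 22)
p = -288 (p = (-27 + 3)*(-10 + 22) = -24*12 = -288)
(3019 + 4124)/(-2666 + w(-33, p)) = (3019 + 4124)/(-2666 - 288) = 7143/(-2954) = 7143*(-1/2954) = -7143/2954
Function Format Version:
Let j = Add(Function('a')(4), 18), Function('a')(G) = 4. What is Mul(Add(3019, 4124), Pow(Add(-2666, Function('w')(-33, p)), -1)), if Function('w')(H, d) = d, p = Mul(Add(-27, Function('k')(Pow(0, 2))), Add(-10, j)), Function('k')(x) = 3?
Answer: Rational(-7143, 2954) ≈ -2.4181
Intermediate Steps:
j = 22 (j = Add(4, 18) = 22)
p = -288 (p = Mul(Add(-27, 3), Add(-10, 22)) = Mul(-24, 12) = -288)
Mul(Add(3019, 4124), Pow(Add(-2666, Function('w')(-33, p)), -1)) = Mul(Add(3019, 4124), Pow(Add(-2666, -288), -1)) = Mul(7143, Pow(-2954, -1)) = Mul(7143, Rational(-1, 2954)) = Rational(-7143, 2954)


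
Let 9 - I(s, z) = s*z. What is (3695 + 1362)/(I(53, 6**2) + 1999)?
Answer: 5057/100 ≈ 50.570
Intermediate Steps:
I(s, z) = 9 - s*z
(3695 + 1362)/(I(53, 6**2) + 1999) = (3695 + 1362)/((9 - 1*53*6**2) + 1999) = 5057/((9 - 1*53*36) + 1999) = 5057/((9 - 1908) + 1999) = 5057/(-1899 + 1999) = 5057/100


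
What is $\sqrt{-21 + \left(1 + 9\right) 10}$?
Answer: $\sqrt{79} \approx 8.8882$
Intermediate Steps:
$\sqrt{-21 + \left(1 + 9\right) 10} = \sqrt{-21 + 10 \cdot 10} = \sqrt{-21 + 100} = \sqrt{79}$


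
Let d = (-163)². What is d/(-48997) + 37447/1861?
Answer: 1785345750/91183417 ≈ 19.580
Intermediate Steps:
d = 26569
d/(-48997) + 37447/1861 = 26569/(-48997) + 37447/1861 = 26569*(-1/48997) + 37447*(1/1861) = -26569/48997 + 37447/1861 = 1785345750/91183417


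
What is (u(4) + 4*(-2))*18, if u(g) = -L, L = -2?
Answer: -108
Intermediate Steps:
u(g) = 2 (u(g) = -1*(-2) = 2)
(u(4) + 4*(-2))*18 = (2 + 4*(-2))*18 = (2 - 8)*18 = -6*18 = -108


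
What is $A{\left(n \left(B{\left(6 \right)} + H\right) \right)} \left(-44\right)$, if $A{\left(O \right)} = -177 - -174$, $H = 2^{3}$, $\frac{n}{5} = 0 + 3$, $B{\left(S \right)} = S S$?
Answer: $132$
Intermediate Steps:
$B{\left(S \right)} = S^{2}$
$n = 15$ ($n = 5 \left(0 + 3\right) = 5 \cdot 3 = 15$)
$H = 8$
$A{\left(O \right)} = -3$ ($A{\left(O \right)} = -177 + 174 = -3$)
$A{\left(n \left(B{\left(6 \right)} + H\right) \right)} \left(-44\right) = \left(-3\right) \left(-44\right) = 132$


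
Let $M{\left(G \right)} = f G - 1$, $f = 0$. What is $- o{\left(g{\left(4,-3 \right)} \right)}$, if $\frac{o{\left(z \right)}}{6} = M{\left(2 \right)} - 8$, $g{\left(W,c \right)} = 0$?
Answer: $54$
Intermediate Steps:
$M{\left(G \right)} = -1$ ($M{\left(G \right)} = 0 G - 1 = 0 - 1 = -1$)
$o{\left(z \right)} = -54$ ($o{\left(z \right)} = 6 \left(-1 - 8\right) = 6 \left(-9\right) = -54$)
$- o{\left(g{\left(4,-3 \right)} \right)} = \left(-1\right) \left(-54\right) = 54$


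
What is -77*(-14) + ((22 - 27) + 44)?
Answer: 1117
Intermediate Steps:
-77*(-14) + ((22 - 27) + 44) = 1078 + (-5 + 44) = 1078 + 39 = 1117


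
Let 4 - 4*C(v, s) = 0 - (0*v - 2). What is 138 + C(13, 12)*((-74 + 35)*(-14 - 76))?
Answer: 1893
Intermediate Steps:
C(v, s) = ½ (C(v, s) = 1 - (0 - (0*v - 2))/4 = 1 - (0 - (0 - 2))/4 = 1 - (0 - 1*(-2))/4 = 1 - (0 + 2)/4 = 1 - ¼*2 = 1 - ½ = ½)
138 + C(13, 12)*((-74 + 35)*(-14 - 76)) = 138 + ((-74 + 35)*(-14 - 76))/2 = 138 + (-39*(-90))/2 = 138 + (½)*3510 = 138 + 1755 = 1893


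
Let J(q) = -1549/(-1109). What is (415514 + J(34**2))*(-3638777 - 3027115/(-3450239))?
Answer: -445020309100683539700/294331927 ≈ -1.5120e+12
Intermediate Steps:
J(q) = 1549/1109 (J(q) = -1549*(-1/1109) = 1549/1109)
(415514 + J(34**2))*(-3638777 - 3027115/(-3450239)) = (415514 + 1549/1109)*(-3638777 - 3027115/(-3450239)) = 460806575*(-3638777 - 3027115*(-1/3450239))/1109 = 460806575*(-3638777 + 232855/265403)/1109 = (460806575/1109)*(-965742099276/265403) = -445020309100683539700/294331927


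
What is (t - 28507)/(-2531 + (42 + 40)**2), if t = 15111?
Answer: -13396/4193 ≈ -3.1948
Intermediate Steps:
(t - 28507)/(-2531 + (42 + 40)**2) = (15111 - 28507)/(-2531 + (42 + 40)**2) = -13396/(-2531 + 82**2) = -13396/(-2531 + 6724) = -13396/4193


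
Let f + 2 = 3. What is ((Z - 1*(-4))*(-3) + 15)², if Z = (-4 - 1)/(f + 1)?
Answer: 441/4 ≈ 110.25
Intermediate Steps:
f = 1 (f = -2 + 3 = 1)
Z = -5/2 (Z = (-4 - 1)/(1 + 1) = -5/2 ≈ -2.5000)
((Z - 1*(-4))*(-3) + 15)² = ((-5/2 - 1*(-4))*(-3) + 15)² = ((-5/2 + 4)*(-3) + 15)² = ((3/2)*(-3) + 15)² = (-9/2 + 15)² = (21/2)² = 441/4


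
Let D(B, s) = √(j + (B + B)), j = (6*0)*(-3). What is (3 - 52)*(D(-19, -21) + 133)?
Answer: -6517 - 49*I*√38 ≈ -6517.0 - 302.06*I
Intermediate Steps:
j = 0 (j = 0*(-3) = 0)
D(B, s) = √2*√B (D(B, s) = √(0 + (B + B)) = √(0 + 2*B) = √(2*B) = √2*√B)
(3 - 52)*(D(-19, -21) + 133) = (3 - 52)*(√2*√(-19) + 133) = -49*(√2*(I*√19) + 133) = -49*(I*√38 + 133) = -49*(133 + I*√38) = -6517 - 49*I*√38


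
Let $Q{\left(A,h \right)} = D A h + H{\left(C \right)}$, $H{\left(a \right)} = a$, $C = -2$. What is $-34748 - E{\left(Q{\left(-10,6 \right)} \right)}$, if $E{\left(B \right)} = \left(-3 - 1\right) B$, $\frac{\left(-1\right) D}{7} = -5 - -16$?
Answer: $-16276$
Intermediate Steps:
$D = -77$ ($D = - 7 \left(-5 - -16\right) = - 7 \left(-5 + 16\right) = \left(-7\right) 11 = -77$)
$Q{\left(A,h \right)} = -2 - 77 A h$ ($Q{\left(A,h \right)} = - 77 A h - 2 = -2 - 77 A h$)
$E{\left(B \right)} = - 4 B$
$-34748 - E{\left(Q{\left(-10,6 \right)} \right)} = -34748 - - 4 \left(-2 - \left(-770\right) 6\right) = -34748 - - 4 \left(-2 + 4620\right) = -34748 - \left(-4\right) 4618 = -34748 - -18472 = -34748 + 18472 = -16276$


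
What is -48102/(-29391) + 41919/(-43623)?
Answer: 96256913/142458177 ≈ 0.67569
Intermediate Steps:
-48102/(-29391) + 41919/(-43623) = -48102*(-1/29391) + 41919*(-1/43623) = 16034/9797 - 13973/14541 = 96256913/142458177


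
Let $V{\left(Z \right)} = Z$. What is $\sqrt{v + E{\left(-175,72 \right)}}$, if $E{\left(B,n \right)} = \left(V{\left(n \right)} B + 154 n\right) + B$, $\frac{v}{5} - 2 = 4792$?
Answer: $\sqrt{22283} \approx 149.27$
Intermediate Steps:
$v = 23970$ ($v = 10 + 5 \cdot 4792 = 10 + 23960 = 23970$)
$E{\left(B,n \right)} = B + 154 n + B n$ ($E{\left(B,n \right)} = \left(n B + 154 n\right) + B = \left(B n + 154 n\right) + B = \left(154 n + B n\right) + B = B + 154 n + B n$)
$\sqrt{v + E{\left(-175,72 \right)}} = \sqrt{23970 - 1687} = \sqrt{22283}$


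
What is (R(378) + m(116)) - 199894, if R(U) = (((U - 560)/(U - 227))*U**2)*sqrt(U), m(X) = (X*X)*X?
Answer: 1361002 - 78014664*sqrt(42)/151 ≈ -1.9873e+6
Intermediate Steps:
m(X) = X**3 (m(X) = X**2*X = X**3)
R(U) = U**(5/2)*(-560 + U)/(-227 + U) (R(U) = (((-560 + U)/(-227 + U))*U**2)*sqrt(U) = (U**2*(-560 + U)/(-227 + U))*sqrt(U) = U**(5/2)*(-560 + U)/(-227 + U))
(R(378) + m(116)) - 199894 = (378**(5/2)*(-560 + 378)/(-227 + 378) + 116**3) - 199894 = ((428652*sqrt(42))*(-182)/151 + 1560896) - 199894 = ((428652*sqrt(42))*(1/151)*(-182) + 1560896) - 199894 = (-78014664*sqrt(42)/151 + 1560896) - 199894 = (1560896 - 78014664*sqrt(42)/151) - 199894 = 1361002 - 78014664*sqrt(42)/151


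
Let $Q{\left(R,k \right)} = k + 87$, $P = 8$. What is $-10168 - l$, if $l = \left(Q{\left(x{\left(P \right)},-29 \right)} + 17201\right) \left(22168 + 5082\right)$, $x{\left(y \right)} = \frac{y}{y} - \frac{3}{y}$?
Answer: $-470317918$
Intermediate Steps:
$x{\left(y \right)} = 1 - \frac{3}{y}$
$Q{\left(R,k \right)} = 87 + k$
$l = 470307750$ ($l = \left(\left(87 - 29\right) + 17201\right) \left(22168 + 5082\right) = \left(58 + 17201\right) 27250 = 17259 \cdot 27250 = 470307750$)
$-10168 - l = -10168 - 470307750 = -470317918$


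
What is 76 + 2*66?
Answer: 208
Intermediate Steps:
76 + 2*66 = 76 + 132 = 208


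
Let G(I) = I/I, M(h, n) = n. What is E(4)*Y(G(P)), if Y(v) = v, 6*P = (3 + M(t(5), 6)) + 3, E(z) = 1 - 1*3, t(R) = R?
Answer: -2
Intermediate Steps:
E(z) = -2 (E(z) = 1 - 3 = -2)
P = 2 (P = ((3 + 6) + 3)/6 = (9 + 3)/6 = (⅙)*12 = 2)
G(I) = 1
E(4)*Y(G(P)) = -2*1 = -2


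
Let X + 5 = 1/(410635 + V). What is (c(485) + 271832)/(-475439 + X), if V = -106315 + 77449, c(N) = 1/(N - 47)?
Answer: -45454339875673/79501283830530 ≈ -0.57174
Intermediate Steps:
c(N) = 1/(-47 + N)
V = -28866
X = -1908844/381769 (X = -5 + 1/(410635 - 28866) = -5 + 1/381769 = -1908844/381769 ≈ -5.0000)
(c(485) + 271832)/(-475439 + X) = (1/(-47 + 485) + 271832)/(-475439 - 1908844/381769) = (1/438 + 271832)/(-181509780435/381769) = (1/438 + 271832)*(-381769/181509780435) = (119062417/438)*(-381769/181509780435) = -45454339875673/79501283830530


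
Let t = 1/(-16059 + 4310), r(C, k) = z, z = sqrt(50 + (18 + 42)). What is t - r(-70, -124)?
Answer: -1/11749 - sqrt(110) ≈ -10.488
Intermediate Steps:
z = sqrt(110) (z = sqrt(50 + 60) = sqrt(110) ≈ 10.488)
r(C, k) = sqrt(110)
t = -1/11749 (t = 1/(-11749) = -1/11749 ≈ -8.5114e-5)
t - r(-70, -124) = -1/11749 - sqrt(110)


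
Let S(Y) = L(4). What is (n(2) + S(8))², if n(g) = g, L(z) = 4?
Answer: 36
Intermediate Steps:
S(Y) = 4
(n(2) + S(8))² = (2 + 4)² = 6² = 36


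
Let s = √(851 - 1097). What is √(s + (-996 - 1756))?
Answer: √(-2752 + I*√246) ≈ 0.1495 + 52.46*I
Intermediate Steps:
s = I*√246 (s = √(-246) = I*√246 ≈ 15.684*I)
√(s + (-996 - 1756)) = √(I*√246 + (-996 - 1756)) = √(I*√246 - 2752) = √(-2752 + I*√246)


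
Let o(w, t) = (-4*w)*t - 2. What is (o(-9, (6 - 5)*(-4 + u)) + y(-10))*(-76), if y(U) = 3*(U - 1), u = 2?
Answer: 8132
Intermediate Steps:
o(w, t) = -2 - 4*t*w (o(w, t) = -4*t*w - 2 = -2 - 4*t*w)
y(U) = -3 + 3*U (y(U) = 3*(-1 + U) = -3 + 3*U)
(o(-9, (6 - 5)*(-4 + u)) + y(-10))*(-76) = ((-2 - 4*(6 - 5)*(-4 + 2)*(-9)) + (-3 + 3*(-10)))*(-76) = ((-2 - 4*1*(-2)*(-9)) + (-3 - 30))*(-76) = ((-2 - 4*(-2)*(-9)) - 33)*(-76) = ((-2 - 72) - 33)*(-76) = (-74 - 33)*(-76) = -107*(-76) = 8132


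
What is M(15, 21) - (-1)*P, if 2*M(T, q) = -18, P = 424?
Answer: 415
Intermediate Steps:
M(T, q) = -9 (M(T, q) = (½)*(-18) = -9)
M(15, 21) - (-1)*P = -9 - (-1)*424 = -9 - 1*(-424) = -9 + 424 = 415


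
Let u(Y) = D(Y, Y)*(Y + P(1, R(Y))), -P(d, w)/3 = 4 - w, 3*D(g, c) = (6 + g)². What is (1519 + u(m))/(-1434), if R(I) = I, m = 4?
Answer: -4957/4302 ≈ -1.1523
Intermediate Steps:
D(g, c) = (6 + g)²/3
P(d, w) = -12 + 3*w (P(d, w) = -3*(4 - w) = -12 + 3*w)
u(Y) = (6 + Y)²*(-12 + 4*Y)/3 (u(Y) = ((6 + Y)²/3)*(Y + (-12 + 3*Y)) = ((6 + Y)²/3)*(-12 + 4*Y) = (6 + Y)²*(-12 + 4*Y)/3)
(1519 + u(m))/(-1434) = (1519 + 4*(6 + 4)²*(-3 + 4)/3)/(-1434) = (1519 + (4/3)*10²*1)*(-1/1434) = (1519 + (4/3)*100*1)*(-1/1434) = (1519 + 400/3)*(-1/1434) = (4957/3)*(-1/1434) = -4957/4302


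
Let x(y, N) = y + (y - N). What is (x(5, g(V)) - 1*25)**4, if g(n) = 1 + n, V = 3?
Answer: 130321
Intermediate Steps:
x(y, N) = -N + 2*y
(x(5, g(V)) - 1*25)**4 = ((-(1 + 3) + 2*5) - 1*25)**4 = ((-1*4 + 10) - 25)**4 = ((-4 + 10) - 25)**4 = (6 - 25)**4 = (-19)**4 = 130321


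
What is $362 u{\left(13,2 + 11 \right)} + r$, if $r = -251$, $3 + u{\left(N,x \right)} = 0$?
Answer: $-1337$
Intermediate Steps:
$u{\left(N,x \right)} = -3$ ($u{\left(N,x \right)} = -3 + 0 = -3$)
$362 u{\left(13,2 + 11 \right)} + r = 362 \left(-3\right) - 251 = -1086 - 251 = -1337$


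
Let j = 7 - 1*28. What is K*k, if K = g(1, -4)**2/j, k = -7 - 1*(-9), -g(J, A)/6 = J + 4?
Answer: -600/7 ≈ -85.714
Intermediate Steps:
g(J, A) = -24 - 6*J (g(J, A) = -6*(J + 4) = -6*(4 + J) = -24 - 6*J)
j = -21 (j = 7 - 28 = -21)
k = 2 (k = -7 + 9 = 2)
K = -300/7 (K = (-24 - 6*1)**2/(-21) = (-24 - 6)**2*(-1/21) = (-30)**2*(-1/21) = 900*(-1/21) = -300/7 ≈ -42.857)
K*k = -300/7*2 = -600/7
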